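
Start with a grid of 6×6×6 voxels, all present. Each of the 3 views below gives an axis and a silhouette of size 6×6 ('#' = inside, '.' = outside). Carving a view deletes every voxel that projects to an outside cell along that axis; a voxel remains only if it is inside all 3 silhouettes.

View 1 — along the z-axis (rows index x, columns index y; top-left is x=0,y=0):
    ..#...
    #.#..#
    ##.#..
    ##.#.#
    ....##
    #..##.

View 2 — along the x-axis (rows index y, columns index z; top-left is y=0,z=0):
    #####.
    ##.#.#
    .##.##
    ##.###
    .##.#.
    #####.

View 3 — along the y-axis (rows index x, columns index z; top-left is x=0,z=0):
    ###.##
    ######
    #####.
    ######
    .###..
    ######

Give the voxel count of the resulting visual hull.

remaining voxels: 67

full grid |V| = 216
after view 1 [z-axis, 16 of 36 cells solid] → remaining = 96
after view 2 [x-axis, 26 of 36 cells solid] → remaining = 72
after view 3 [y-axis, 31 of 36 cells solid] → remaining = 67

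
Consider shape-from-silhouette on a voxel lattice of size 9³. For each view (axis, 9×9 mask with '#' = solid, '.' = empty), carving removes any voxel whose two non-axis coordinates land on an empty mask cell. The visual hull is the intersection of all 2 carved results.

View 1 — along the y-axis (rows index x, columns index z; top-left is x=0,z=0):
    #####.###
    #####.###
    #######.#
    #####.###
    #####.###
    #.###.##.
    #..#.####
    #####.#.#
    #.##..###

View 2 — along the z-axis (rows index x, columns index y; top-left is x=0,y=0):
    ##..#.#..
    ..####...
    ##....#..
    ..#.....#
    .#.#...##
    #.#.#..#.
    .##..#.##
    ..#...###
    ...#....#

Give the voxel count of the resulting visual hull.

start: 9×9×9 = 729 voxels
[1] y-view keeps 65 columns → grid now 585
[2] z-view keeps 32 columns → grid now 230

voxel count = 230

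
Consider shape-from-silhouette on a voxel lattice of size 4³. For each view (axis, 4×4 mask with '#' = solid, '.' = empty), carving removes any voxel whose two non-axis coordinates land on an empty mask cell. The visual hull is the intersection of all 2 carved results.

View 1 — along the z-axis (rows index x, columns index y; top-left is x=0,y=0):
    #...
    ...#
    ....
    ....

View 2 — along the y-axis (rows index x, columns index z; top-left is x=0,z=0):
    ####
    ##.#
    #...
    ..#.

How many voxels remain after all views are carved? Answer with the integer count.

|visual hull| = 7

initial block: 4^3 = 64
[1] z-view keeps 2 columns → grid now 8
[2] y-view keeps 9 columns → grid now 7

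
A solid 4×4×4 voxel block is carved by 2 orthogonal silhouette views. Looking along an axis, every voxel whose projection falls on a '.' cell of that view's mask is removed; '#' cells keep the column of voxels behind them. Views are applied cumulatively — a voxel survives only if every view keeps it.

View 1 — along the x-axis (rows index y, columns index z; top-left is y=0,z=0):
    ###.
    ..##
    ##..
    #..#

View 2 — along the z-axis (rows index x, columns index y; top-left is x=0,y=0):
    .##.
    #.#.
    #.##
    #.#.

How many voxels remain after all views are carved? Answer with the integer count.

start: 4×4×4 = 64 voxels
[1] x-view keeps 9 columns → grid now 36
[2] z-view keeps 9 columns → grid now 21

remaining voxels: 21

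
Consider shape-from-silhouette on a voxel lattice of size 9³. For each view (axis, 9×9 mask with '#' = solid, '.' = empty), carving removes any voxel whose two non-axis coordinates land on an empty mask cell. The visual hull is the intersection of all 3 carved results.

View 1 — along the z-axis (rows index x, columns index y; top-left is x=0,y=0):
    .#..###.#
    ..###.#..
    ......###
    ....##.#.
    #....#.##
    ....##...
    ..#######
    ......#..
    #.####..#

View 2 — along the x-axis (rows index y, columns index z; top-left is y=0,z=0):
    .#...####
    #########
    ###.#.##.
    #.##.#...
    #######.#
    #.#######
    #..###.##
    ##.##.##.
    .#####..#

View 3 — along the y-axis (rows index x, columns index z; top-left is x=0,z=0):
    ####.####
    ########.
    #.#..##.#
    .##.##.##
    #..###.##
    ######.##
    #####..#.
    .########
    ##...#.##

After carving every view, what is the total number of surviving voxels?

before carving: 729 voxels (9×9×9)
  1. axis=2 (XY plane), |mask|=35  ⇒  voxels=315
  2. axis=0 (YZ plane), |mask|=58  ⇒  voxels=229
  3. axis=1 (XZ plane), |mask|=60  ⇒  voxels=162

|visual hull| = 162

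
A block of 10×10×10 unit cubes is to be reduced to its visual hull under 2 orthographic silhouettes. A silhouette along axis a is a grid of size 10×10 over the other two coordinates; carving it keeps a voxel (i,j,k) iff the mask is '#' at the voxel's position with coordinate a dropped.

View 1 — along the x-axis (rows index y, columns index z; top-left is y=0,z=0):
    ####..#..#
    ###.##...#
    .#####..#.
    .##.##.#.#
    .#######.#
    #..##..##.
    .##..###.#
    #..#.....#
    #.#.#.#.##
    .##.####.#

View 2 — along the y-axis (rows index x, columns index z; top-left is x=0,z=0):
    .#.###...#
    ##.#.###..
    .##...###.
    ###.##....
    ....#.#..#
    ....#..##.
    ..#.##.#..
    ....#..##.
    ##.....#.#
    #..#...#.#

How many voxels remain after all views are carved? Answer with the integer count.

remaining voxels: 251

start: 10×10×10 = 1000 voxels
[1] x-view keeps 59 columns → grid now 590
[2] y-view keeps 42 columns → grid now 251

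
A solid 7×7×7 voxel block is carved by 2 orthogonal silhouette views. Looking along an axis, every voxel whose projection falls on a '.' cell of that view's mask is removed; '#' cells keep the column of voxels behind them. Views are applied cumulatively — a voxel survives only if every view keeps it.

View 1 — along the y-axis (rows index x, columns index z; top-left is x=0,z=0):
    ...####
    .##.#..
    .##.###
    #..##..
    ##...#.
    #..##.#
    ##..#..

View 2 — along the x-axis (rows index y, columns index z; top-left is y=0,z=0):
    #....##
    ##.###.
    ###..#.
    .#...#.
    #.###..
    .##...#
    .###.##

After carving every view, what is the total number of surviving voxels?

remaining voxels: 89

before carving: 343 voxels (7×7×7)
step 1: project along y, AND mask (25/49) → |grid| = 175
step 2: project along x, AND mask (26/49) → |grid| = 89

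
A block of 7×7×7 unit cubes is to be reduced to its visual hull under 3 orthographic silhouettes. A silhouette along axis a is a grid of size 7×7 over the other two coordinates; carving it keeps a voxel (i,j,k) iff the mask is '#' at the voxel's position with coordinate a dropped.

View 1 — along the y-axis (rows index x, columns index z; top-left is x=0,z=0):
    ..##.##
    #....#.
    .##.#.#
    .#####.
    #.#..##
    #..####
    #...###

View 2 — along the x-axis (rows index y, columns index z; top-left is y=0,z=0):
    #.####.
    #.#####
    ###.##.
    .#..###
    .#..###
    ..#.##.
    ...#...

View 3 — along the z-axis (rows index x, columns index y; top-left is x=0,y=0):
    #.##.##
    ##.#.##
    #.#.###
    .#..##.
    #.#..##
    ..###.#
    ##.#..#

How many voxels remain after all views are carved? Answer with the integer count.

before carving: 343 voxels (7×7×7)
V1 y: intersect with XZ mask (28 set) -- 196 left
V2 x: intersect with YZ mask (28 set) -- 118 left
V3 z: intersect with XY mask (30 set) -- 64 left

remaining voxels: 64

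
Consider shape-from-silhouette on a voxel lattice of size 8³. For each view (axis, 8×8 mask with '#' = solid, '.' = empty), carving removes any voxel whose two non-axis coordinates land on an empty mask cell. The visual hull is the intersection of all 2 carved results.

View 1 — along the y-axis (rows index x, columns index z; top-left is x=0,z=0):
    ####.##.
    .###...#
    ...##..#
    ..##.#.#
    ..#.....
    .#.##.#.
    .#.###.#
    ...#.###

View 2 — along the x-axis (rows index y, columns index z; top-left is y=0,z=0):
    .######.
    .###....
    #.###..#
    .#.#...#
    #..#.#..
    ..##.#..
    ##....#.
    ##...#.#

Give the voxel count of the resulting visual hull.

voxel count = 125

initial block: 8^3 = 512
V1 y: intersect with XZ mask (31 set) -- 248 left
V2 x: intersect with YZ mask (30 set) -- 125 left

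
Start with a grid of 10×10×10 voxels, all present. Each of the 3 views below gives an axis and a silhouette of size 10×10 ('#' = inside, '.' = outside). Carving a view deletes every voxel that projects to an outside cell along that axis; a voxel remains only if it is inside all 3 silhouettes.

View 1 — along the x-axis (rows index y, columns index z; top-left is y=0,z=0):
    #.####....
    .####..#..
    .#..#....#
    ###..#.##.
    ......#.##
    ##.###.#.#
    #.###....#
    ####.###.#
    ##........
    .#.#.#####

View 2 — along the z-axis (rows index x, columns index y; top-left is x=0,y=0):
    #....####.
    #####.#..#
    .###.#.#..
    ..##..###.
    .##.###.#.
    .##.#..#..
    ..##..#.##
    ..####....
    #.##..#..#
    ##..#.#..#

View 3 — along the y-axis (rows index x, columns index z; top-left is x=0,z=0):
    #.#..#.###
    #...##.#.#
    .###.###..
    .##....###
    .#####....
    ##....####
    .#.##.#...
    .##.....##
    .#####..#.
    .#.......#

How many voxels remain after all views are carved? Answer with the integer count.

remaining voxels: 131

before carving: 1000 voxels (10×10×10)
V1 x: intersect with YZ mask (51 set) -- 510 left
V2 z: intersect with XY mask (51 set) -- 251 left
V3 y: intersect with XZ mask (49 set) -- 131 left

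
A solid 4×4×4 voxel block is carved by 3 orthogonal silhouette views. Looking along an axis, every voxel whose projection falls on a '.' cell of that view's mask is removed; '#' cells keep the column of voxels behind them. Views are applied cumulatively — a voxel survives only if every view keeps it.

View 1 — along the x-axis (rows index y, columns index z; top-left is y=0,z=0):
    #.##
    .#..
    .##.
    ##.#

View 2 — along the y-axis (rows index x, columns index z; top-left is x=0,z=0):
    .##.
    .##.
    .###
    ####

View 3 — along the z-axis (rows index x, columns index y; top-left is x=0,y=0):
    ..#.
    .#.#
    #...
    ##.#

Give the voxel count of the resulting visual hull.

|visual hull| = 13

full grid |V| = 64
carve view 1 (along x, YZ-mask fill 9/16): 36 voxels remain
carve view 2 (along y, XZ-mask fill 11/16): 26 voxels remain
carve view 3 (along z, XY-mask fill 7/16): 13 voxels remain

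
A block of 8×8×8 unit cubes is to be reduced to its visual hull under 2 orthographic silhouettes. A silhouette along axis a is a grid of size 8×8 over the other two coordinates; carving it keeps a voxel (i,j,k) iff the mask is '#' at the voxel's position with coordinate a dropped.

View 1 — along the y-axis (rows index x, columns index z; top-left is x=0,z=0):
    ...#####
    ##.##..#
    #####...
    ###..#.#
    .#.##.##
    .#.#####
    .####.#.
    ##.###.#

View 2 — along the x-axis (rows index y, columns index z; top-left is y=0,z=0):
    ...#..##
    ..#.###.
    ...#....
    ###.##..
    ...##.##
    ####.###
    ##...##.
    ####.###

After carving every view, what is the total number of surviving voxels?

before carving: 512 voxels (8×8×8)
V1 y: intersect with XZ mask (42 set) -- 336 left
V2 x: intersect with YZ mask (35 set) -- 180 left

|visual hull| = 180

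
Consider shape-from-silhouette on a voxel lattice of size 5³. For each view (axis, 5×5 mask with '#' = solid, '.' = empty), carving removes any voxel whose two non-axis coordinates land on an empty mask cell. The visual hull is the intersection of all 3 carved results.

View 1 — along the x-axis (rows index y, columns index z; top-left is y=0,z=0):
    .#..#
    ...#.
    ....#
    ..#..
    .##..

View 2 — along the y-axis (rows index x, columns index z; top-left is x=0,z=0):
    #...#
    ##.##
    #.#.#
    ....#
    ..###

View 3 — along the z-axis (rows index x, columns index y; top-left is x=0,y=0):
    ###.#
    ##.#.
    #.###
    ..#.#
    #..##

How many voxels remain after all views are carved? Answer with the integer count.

voxel count = 13

start: 5×5×5 = 125 voxels
[1] x-view keeps 7 columns → grid now 35
[2] y-view keeps 13 columns → grid now 18
[3] z-view keeps 16 columns → grid now 13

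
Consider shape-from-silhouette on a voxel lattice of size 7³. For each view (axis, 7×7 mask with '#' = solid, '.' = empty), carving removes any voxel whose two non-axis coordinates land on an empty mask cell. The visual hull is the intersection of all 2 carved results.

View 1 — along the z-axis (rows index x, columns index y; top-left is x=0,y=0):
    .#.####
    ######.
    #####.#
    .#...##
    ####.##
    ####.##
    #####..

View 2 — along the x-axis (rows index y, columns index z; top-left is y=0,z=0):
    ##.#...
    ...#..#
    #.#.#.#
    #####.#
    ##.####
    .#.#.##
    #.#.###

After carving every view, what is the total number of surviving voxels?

before carving: 343 voxels (7×7×7)
carve view 1 (along z, XY-mask fill 37/49): 259 voxels remain
carve view 2 (along x, YZ-mask fill 30/49): 154 voxels remain

154 voxels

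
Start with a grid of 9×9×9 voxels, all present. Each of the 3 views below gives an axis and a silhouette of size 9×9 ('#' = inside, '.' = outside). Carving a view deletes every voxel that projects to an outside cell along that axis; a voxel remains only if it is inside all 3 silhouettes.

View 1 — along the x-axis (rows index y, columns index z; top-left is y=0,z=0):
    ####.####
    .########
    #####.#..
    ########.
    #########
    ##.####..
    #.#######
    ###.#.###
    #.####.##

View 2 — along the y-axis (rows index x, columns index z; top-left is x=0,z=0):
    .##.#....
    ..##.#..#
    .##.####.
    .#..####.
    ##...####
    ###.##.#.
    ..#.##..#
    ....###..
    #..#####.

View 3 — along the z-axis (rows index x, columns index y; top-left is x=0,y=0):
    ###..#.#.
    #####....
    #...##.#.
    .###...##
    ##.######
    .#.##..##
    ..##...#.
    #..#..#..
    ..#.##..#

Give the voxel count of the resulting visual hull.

|visual hull| = 173

before carving: 729 voxels (9×9×9)
after view 1 [x-axis, 67 of 81 cells solid] → remaining = 603
after view 2 [y-axis, 43 of 81 cells solid] → remaining = 320
after view 3 [z-axis, 42 of 81 cells solid] → remaining = 173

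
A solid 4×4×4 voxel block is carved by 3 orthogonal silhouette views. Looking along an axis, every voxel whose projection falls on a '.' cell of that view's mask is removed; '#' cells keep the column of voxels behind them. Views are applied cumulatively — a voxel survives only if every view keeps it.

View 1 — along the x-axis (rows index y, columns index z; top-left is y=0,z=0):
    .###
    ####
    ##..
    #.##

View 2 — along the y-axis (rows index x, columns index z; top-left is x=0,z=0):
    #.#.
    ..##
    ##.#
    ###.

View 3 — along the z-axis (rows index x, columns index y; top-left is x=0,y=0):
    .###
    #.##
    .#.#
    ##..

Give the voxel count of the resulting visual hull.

start: 4×4×4 = 64 voxels
  1. axis=0 (YZ plane), |mask|=12  ⇒  voxels=48
  2. axis=1 (XZ plane), |mask|=10  ⇒  voxels=30
  3. axis=2 (XY plane), |mask|=10  ⇒  voxels=19

voxel count = 19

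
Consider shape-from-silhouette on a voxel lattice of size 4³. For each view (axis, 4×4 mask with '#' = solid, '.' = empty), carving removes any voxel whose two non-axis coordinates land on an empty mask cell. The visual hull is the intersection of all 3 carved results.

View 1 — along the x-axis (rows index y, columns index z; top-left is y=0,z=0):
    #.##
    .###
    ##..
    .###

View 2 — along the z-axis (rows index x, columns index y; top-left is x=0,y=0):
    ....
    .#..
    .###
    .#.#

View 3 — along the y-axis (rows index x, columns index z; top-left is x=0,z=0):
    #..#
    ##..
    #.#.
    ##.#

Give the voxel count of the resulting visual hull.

|visual hull| = 8

before carving: 64 voxels (4×4×4)
after view 1 [x-axis, 11 of 16 cells solid] → remaining = 44
after view 2 [z-axis, 6 of 16 cells solid] → remaining = 17
after view 3 [y-axis, 9 of 16 cells solid] → remaining = 8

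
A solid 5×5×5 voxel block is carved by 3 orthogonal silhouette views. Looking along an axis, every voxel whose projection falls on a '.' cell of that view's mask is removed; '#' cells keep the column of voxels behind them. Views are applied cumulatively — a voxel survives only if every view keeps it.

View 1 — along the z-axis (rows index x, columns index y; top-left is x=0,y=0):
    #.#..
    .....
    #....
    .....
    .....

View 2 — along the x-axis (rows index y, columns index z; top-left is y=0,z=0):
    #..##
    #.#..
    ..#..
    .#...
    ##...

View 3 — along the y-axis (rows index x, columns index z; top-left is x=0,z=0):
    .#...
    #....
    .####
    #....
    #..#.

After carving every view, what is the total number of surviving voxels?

before carving: 125 voxels (5×5×5)
V1 z: intersect with XY mask (3 set) -- 15 left
V2 x: intersect with YZ mask (9 set) -- 7 left
V3 y: intersect with XZ mask (9 set) -- 2 left

remaining voxels: 2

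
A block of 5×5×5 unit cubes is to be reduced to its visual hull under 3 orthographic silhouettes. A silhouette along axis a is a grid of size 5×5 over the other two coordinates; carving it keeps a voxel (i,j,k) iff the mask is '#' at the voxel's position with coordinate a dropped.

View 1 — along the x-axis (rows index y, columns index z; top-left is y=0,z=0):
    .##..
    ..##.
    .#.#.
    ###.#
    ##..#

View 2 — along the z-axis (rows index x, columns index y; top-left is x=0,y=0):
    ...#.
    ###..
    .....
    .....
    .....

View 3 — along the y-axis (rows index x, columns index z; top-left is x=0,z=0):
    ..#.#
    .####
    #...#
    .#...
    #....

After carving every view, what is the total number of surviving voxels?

remaining voxels: 8

before carving: 125 voxels (5×5×5)
[1] x-view keeps 13 columns → grid now 65
[2] z-view keeps 4 columns → grid now 10
[3] y-view keeps 10 columns → grid now 8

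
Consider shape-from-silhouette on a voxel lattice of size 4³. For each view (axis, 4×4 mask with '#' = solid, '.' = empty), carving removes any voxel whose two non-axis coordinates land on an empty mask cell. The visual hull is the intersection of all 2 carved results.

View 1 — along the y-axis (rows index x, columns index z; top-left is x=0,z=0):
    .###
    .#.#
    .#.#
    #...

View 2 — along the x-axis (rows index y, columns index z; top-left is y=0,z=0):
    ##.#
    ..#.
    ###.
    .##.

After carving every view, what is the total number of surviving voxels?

remaining voxels: 17

start: 4×4×4 = 64 voxels
after view 1 [y-axis, 8 of 16 cells solid] → remaining = 32
after view 2 [x-axis, 9 of 16 cells solid] → remaining = 17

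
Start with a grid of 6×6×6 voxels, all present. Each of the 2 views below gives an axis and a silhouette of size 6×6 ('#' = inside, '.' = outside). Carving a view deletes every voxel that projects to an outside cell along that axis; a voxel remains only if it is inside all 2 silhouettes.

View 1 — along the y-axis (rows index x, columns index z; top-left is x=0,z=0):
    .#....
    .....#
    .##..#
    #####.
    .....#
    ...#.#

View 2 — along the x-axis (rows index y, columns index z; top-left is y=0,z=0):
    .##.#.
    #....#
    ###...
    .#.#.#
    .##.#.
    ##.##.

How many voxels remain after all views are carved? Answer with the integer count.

voxel count = 39

full grid |V| = 216
after view 1 [y-axis, 13 of 36 cells solid] → remaining = 78
after view 2 [x-axis, 18 of 36 cells solid] → remaining = 39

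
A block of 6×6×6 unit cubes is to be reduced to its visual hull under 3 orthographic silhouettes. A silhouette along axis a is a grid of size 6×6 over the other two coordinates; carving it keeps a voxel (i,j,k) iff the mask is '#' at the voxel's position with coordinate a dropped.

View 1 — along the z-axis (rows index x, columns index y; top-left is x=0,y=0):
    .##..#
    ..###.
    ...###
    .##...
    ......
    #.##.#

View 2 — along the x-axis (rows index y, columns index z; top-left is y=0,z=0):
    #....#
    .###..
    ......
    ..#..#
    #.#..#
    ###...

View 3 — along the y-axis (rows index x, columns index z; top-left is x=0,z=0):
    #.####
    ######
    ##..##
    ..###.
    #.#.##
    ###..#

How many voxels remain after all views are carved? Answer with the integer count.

voxel count = 23

before carving: 216 voxels (6×6×6)
carve view 1 (along z, XY-mask fill 15/36): 90 voxels remain
carve view 2 (along x, YZ-mask fill 13/36): 29 voxels remain
carve view 3 (along y, XZ-mask fill 26/36): 23 voxels remain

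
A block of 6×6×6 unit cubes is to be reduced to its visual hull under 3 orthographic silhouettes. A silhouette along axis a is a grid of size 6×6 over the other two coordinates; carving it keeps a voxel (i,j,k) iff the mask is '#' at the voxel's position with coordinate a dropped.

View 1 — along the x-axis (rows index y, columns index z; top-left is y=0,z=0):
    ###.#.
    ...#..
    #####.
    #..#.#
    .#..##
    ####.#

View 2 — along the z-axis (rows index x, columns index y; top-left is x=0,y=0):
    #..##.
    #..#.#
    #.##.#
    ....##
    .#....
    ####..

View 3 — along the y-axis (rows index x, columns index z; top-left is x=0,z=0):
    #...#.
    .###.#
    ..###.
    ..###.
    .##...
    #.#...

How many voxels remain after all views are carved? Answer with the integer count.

voxel count = 28

before carving: 216 voxels (6×6×6)
V1 x: intersect with YZ mask (21 set) -- 126 left
V2 z: intersect with XY mask (17 set) -- 61 left
V3 y: intersect with XZ mask (16 set) -- 28 left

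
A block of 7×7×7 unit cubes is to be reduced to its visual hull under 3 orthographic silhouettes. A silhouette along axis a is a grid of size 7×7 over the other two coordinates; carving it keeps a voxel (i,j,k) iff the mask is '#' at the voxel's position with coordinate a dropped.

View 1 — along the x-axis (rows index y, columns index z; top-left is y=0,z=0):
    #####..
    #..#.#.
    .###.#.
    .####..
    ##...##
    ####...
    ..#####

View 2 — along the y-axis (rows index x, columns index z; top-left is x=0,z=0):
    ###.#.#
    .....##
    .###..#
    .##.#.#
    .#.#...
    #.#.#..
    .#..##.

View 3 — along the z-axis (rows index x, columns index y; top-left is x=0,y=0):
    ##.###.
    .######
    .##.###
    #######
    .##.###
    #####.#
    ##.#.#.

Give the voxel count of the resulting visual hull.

start: 7×7×7 = 343 voxels
step 1: project along x, AND mask (29/49) → |grid| = 203
step 2: project along y, AND mask (23/49) → |grid| = 93
step 3: project along z, AND mask (38/49) → |grid| = 70

remaining voxels: 70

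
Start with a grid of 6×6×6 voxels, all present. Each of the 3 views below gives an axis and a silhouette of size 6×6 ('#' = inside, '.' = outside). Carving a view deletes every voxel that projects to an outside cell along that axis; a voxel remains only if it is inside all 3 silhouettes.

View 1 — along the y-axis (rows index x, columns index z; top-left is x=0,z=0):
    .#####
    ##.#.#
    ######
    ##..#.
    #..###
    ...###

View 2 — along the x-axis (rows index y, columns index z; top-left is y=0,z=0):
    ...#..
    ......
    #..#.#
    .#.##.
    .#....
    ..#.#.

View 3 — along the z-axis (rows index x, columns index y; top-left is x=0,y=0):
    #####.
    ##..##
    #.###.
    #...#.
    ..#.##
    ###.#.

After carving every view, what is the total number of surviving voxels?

start: 6×6×6 = 216 voxels
carve view 1 (along y, XZ-mask fill 25/36): 150 voxels remain
carve view 2 (along x, YZ-mask fill 10/36): 44 voxels remain
carve view 3 (along z, XY-mask fill 22/36): 25 voxels remain

remaining voxels: 25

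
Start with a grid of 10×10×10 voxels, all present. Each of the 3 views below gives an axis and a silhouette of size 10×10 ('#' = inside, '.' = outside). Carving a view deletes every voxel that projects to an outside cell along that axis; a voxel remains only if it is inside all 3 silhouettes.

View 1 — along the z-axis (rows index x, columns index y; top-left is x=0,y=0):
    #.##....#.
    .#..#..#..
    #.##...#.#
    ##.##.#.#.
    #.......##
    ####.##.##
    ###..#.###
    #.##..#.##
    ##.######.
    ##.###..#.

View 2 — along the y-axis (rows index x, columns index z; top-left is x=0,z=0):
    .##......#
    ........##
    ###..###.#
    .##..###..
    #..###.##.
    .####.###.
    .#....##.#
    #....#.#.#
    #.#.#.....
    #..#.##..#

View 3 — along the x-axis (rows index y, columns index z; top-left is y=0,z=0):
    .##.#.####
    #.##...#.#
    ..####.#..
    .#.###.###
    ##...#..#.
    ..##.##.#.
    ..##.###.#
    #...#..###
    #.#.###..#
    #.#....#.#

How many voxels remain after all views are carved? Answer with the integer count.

initial block: 10^3 = 1000
[1] z-view keeps 56 columns → grid now 560
[2] y-view keeps 46 columns → grid now 263
[3] x-view keeps 54 columns → grid now 148

remaining voxels: 148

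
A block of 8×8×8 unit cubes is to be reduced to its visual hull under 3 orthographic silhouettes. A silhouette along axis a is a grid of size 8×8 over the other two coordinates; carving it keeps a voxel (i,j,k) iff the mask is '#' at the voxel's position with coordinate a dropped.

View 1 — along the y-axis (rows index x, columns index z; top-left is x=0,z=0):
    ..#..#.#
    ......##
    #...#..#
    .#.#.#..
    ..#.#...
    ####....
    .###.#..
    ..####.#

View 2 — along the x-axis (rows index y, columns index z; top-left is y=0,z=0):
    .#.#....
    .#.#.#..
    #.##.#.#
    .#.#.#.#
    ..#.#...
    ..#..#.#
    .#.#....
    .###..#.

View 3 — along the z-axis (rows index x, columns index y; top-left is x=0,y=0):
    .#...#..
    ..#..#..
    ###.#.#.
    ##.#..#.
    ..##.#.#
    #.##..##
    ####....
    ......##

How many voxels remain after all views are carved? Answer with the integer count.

full grid |V| = 512
step 1: project along y, AND mask (26/64) → |grid| = 208
step 2: project along x, AND mask (25/64) → |grid| = 93
step 3: project along z, AND mask (28/64) → |grid| = 48

48 voxels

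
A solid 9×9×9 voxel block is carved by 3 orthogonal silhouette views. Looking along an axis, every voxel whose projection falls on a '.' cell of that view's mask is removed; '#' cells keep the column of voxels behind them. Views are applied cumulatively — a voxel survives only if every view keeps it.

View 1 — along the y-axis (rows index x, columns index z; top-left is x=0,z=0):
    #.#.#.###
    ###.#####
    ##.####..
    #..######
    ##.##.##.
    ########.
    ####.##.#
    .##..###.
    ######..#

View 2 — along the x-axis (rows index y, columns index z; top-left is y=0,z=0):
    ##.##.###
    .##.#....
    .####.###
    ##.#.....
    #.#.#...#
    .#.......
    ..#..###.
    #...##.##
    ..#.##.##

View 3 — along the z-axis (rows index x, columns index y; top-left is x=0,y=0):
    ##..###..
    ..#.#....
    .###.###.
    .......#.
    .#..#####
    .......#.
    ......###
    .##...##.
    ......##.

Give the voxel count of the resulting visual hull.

remaining voxels: 87

full grid |V| = 729
after view 1 [y-axis, 60 of 81 cells solid] → remaining = 540
after view 2 [x-axis, 39 of 81 cells solid] → remaining = 257
after view 3 [z-axis, 30 of 81 cells solid] → remaining = 87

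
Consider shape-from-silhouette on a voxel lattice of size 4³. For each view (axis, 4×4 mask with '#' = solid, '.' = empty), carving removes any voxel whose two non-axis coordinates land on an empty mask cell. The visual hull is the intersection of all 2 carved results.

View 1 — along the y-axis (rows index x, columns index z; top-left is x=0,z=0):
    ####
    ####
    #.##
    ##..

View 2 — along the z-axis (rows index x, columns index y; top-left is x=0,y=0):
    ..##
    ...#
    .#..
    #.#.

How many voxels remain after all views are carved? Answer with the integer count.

voxel count = 19

initial block: 4^3 = 64
after view 1 [y-axis, 13 of 16 cells solid] → remaining = 52
after view 2 [z-axis, 6 of 16 cells solid] → remaining = 19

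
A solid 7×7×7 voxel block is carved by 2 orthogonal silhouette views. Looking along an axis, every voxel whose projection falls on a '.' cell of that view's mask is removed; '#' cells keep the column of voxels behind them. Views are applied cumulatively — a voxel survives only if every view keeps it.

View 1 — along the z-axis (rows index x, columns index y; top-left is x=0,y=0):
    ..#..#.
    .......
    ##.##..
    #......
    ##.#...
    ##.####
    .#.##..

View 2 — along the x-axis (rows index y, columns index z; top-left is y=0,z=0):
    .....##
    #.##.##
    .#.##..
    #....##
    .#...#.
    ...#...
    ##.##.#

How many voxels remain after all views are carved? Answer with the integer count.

remaining voxels: 56

full grid |V| = 343
carve view 1 (along z, XY-mask fill 19/49): 133 voxels remain
carve view 2 (along x, YZ-mask fill 21/49): 56 voxels remain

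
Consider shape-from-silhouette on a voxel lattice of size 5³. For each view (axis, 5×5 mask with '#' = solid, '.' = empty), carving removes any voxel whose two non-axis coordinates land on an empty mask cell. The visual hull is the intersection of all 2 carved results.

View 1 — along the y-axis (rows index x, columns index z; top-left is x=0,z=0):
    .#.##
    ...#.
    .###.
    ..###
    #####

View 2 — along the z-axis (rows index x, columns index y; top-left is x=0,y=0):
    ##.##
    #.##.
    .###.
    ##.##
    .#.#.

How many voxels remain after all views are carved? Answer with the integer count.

before carving: 125 voxels (5×5×5)
step 1: project along y, AND mask (15/25) → |grid| = 75
step 2: project along z, AND mask (16/25) → |grid| = 46

46 voxels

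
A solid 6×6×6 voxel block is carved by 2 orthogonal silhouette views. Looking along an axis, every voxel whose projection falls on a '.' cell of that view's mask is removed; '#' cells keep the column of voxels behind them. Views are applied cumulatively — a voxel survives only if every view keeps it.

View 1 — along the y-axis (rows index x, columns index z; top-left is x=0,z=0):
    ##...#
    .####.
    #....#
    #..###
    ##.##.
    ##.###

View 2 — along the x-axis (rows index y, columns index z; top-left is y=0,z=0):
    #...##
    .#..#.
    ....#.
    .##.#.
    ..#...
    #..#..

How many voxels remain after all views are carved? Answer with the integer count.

|visual hull| = 44

start: 6×6×6 = 216 voxels
  1. axis=1 (XZ plane), |mask|=22  ⇒  voxels=132
  2. axis=0 (YZ plane), |mask|=12  ⇒  voxels=44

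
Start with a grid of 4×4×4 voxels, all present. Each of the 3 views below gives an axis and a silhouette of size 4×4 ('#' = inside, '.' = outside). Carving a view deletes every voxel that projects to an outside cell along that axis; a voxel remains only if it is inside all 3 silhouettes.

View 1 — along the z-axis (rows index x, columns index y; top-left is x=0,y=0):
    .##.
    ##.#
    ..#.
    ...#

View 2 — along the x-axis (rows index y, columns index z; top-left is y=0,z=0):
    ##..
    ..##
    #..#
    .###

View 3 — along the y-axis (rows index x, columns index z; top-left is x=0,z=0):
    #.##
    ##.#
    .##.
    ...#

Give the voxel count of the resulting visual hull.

remaining voxels: 10

before carving: 64 voxels (4×4×4)
V1 z: intersect with XY mask (7 set) -- 28 left
V2 x: intersect with YZ mask (9 set) -- 16 left
V3 y: intersect with XZ mask (9 set) -- 10 left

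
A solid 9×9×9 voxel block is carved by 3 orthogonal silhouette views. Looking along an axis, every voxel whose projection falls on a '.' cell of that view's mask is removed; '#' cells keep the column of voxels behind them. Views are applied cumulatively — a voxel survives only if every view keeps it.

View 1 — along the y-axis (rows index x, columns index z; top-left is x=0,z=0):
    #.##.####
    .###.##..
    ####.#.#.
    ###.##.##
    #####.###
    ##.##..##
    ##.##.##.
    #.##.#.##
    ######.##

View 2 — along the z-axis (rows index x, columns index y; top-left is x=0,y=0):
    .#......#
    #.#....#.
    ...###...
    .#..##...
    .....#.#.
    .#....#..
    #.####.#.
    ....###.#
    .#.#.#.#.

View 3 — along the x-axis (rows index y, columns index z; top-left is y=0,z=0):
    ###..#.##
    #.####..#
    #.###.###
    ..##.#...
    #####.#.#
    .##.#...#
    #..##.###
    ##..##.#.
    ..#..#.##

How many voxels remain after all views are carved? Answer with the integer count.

before carving: 729 voxels (9×9×9)
[1] y-view keeps 59 columns → grid now 531
[2] z-view keeps 29 columns → grid now 188
[3] x-view keeps 48 columns → grid now 109

109 voxels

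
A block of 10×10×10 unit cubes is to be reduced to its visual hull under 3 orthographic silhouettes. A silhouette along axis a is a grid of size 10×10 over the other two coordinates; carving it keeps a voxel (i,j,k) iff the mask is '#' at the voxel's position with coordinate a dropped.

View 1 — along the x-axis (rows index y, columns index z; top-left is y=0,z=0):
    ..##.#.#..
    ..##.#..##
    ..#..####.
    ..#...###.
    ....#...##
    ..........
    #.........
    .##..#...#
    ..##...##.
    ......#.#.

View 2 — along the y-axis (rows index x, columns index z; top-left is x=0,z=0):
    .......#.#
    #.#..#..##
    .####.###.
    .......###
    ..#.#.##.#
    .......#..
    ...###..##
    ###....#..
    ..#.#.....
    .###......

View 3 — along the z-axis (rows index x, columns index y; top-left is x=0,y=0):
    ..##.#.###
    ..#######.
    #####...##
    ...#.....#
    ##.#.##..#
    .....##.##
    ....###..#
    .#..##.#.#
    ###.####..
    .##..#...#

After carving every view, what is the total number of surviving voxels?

|visual hull| = 66

initial block: 10^3 = 1000
[1] x-view keeps 32 columns → grid now 320
[2] y-view keeps 37 columns → grid now 131
[3] z-view keeps 52 columns → grid now 66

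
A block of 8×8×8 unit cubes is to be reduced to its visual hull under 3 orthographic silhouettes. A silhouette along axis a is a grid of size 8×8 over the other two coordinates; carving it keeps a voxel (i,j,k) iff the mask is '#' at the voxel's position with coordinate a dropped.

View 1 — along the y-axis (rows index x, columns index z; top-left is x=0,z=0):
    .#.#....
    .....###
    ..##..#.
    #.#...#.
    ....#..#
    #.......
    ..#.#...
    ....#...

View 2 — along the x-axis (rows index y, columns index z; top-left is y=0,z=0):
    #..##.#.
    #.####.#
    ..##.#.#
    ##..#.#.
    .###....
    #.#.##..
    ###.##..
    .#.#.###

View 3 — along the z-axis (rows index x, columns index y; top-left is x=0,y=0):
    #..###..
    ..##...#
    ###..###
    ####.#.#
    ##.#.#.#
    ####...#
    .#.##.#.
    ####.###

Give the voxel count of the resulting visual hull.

|visual hull| = 50

start: 8×8×8 = 512 voxels
[1] y-view keeps 17 columns → grid now 136
[2] x-view keeps 35 columns → grid now 74
[3] z-view keeps 40 columns → grid now 50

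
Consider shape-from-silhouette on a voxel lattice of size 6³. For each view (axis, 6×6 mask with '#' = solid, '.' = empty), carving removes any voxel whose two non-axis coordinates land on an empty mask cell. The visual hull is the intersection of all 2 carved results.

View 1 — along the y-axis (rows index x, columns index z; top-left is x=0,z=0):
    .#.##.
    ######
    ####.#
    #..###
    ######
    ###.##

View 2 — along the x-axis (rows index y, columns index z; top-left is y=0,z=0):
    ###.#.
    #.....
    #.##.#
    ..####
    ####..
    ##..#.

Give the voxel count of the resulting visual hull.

96 voxels

initial block: 6^3 = 216
[1] y-view keeps 29 columns → grid now 174
[2] x-view keeps 20 columns → grid now 96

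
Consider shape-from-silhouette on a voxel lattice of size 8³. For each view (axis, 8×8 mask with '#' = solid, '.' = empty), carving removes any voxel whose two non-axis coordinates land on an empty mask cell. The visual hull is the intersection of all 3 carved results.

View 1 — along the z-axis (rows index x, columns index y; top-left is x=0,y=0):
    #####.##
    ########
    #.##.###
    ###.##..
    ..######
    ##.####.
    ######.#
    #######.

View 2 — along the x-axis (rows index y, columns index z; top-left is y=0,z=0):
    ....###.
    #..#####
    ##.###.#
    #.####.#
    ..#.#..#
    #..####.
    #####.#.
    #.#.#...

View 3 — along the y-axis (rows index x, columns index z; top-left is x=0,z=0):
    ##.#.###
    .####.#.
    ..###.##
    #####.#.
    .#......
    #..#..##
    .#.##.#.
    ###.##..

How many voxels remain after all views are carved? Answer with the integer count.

full grid |V| = 512
after view 1 [z-axis, 52 of 64 cells solid] → remaining = 416
after view 2 [x-axis, 38 of 64 cells solid] → remaining = 248
after view 3 [y-axis, 36 of 64 cells solid] → remaining = 133

voxel count = 133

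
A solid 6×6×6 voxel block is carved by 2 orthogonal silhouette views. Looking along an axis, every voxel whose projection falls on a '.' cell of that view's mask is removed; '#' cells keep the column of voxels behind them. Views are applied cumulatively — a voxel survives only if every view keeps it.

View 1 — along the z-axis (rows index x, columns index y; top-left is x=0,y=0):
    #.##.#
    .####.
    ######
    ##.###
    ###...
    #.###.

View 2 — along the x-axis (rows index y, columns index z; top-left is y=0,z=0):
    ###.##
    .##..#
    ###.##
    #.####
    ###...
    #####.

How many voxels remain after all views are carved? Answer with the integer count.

114 voxels

start: 6×6×6 = 216 voxels
  1. axis=2 (XY plane), |mask|=26  ⇒  voxels=156
  2. axis=0 (YZ plane), |mask|=26  ⇒  voxels=114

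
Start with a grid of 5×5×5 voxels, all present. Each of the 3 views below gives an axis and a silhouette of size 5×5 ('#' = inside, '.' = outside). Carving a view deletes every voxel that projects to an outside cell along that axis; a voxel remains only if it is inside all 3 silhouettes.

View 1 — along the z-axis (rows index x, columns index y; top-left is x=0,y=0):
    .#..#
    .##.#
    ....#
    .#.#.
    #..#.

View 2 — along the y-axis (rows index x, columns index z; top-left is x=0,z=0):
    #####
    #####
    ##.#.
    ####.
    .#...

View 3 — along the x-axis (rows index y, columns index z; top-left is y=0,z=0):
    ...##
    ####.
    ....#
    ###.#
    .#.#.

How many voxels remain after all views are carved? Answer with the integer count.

23 voxels

full grid |V| = 125
step 1: project along z, AND mask (10/25) → |grid| = 50
step 2: project along y, AND mask (18/25) → |grid| = 38
step 3: project along x, AND mask (13/25) → |grid| = 23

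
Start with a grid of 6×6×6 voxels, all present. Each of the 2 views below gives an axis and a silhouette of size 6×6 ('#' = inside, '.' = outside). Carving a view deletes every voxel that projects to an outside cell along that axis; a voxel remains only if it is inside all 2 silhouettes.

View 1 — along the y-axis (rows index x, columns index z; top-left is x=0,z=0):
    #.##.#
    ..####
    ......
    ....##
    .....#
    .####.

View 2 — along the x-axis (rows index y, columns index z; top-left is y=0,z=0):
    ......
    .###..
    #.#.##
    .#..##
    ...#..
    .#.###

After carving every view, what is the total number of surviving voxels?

remaining voxels: 40

initial block: 6^3 = 216
[1] y-view keeps 15 columns → grid now 90
[2] x-view keeps 15 columns → grid now 40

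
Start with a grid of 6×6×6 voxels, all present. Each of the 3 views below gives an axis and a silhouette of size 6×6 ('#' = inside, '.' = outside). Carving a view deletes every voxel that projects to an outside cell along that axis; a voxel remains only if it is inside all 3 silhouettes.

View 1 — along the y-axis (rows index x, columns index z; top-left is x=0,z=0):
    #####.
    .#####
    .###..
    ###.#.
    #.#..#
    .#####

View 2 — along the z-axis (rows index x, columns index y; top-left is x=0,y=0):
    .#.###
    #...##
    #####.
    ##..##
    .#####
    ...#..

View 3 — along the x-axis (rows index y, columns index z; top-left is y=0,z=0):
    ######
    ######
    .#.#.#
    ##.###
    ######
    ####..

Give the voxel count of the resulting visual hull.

74 voxels

full grid |V| = 216
  1. axis=1 (XZ plane), |mask|=25  ⇒  voxels=150
  2. axis=2 (XY plane), |mask|=22  ⇒  voxels=86
  3. axis=0 (YZ plane), |mask|=30  ⇒  voxels=74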